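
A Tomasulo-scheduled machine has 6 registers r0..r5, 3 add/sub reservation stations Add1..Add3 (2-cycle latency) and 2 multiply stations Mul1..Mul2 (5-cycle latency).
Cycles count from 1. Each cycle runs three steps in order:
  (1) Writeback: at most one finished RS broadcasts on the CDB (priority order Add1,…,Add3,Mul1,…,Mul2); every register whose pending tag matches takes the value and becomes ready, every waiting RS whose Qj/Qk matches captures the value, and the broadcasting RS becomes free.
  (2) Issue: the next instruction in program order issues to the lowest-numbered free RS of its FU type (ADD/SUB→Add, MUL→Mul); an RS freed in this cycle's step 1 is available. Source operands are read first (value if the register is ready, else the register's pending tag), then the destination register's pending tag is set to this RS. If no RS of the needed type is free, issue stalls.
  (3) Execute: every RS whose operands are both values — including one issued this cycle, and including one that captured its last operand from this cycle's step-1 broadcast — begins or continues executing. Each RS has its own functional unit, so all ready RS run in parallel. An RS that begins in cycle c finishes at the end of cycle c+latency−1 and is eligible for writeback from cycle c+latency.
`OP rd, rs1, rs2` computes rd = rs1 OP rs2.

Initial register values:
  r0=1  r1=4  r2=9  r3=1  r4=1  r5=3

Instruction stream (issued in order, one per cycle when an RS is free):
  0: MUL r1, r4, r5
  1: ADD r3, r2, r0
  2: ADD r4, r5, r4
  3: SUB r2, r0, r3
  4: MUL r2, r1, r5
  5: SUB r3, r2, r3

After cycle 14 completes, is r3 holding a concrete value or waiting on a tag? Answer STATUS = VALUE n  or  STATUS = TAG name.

STATUS = VALUE -1

cycle 1: issue MUL r1<-Mul1 // r0:1,r1:Mul1,r2:9,r3:1,r4:1,r5:3
cycle 2: issue ADD r3<-Add1 // r0:1,r1:Mul1,r2:9,r3:Add1,r4:1,r5:3
cycle 3: issue ADD r4<-Add2 // r0:1,r1:Mul1,r2:9,r3:Add1,r4:Add2,r5:3
cycle 4: CDB Add1=10; issue SUB r2<-Add1 // r0:1,r1:Mul1,r2:Add1,r3:10,r4:Add2,r5:3
cycle 5: CDB Add2=4; issue MUL r2<-Mul2 // r0:1,r1:Mul1,r2:Mul2,r3:10,r4:4,r5:3
cycle 6: CDB Add1=-9; issue SUB r3<-Add1 // r0:1,r1:Mul1,r2:Mul2,r3:Add1,r4:4,r5:3
cycle 7: CDB Mul1=3 // r0:1,r1:3,r2:Mul2,r3:Add1,r4:4,r5:3
cycle 8: - // r0:1,r1:3,r2:Mul2,r3:Add1,r4:4,r5:3
cycle 9: - // r0:1,r1:3,r2:Mul2,r3:Add1,r4:4,r5:3
cycle 10: - // r0:1,r1:3,r2:Mul2,r3:Add1,r4:4,r5:3
cycle 11: - // r0:1,r1:3,r2:Mul2,r3:Add1,r4:4,r5:3
cycle 12: CDB Mul2=9 // r0:1,r1:3,r2:9,r3:Add1,r4:4,r5:3
cycle 13: - // r0:1,r1:3,r2:9,r3:Add1,r4:4,r5:3
cycle 14: CDB Add1=-1 // r0:1,r1:3,r2:9,r3:-1,r4:4,r5:3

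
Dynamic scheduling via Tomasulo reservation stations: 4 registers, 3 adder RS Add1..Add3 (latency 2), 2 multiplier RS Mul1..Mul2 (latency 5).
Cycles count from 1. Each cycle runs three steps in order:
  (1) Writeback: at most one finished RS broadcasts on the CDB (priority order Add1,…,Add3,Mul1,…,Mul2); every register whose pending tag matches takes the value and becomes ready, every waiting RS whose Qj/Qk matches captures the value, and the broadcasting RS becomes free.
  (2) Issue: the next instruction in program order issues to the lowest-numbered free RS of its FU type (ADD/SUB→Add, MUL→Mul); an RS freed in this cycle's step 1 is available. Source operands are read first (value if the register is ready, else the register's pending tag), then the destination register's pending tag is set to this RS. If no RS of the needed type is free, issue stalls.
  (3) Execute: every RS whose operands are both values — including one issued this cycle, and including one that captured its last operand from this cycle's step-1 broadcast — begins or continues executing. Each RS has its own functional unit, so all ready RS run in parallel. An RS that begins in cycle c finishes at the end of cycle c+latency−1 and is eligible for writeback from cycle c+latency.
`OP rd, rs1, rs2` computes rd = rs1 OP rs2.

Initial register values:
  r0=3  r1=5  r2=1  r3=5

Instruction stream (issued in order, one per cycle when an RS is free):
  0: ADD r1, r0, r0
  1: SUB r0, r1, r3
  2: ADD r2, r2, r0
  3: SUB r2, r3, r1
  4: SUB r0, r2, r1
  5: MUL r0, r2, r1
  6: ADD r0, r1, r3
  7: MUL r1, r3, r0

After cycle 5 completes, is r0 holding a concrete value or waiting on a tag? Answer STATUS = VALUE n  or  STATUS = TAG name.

STATUS = TAG Add2

cycle 1: issue ADD r1<-Add1 // r0:3,r1:Add1,r2:1,r3:5
cycle 2: issue SUB r0<-Add2 // r0:Add2,r1:Add1,r2:1,r3:5
cycle 3: CDB Add1=6; issue ADD r2<-Add1 // r0:Add2,r1:6,r2:Add1,r3:5
cycle 4: issue SUB r2<-Add3 // r0:Add2,r1:6,r2:Add3,r3:5
cycle 5: CDB Add2=1; issue SUB r0<-Add2 // r0:Add2,r1:6,r2:Add3,r3:5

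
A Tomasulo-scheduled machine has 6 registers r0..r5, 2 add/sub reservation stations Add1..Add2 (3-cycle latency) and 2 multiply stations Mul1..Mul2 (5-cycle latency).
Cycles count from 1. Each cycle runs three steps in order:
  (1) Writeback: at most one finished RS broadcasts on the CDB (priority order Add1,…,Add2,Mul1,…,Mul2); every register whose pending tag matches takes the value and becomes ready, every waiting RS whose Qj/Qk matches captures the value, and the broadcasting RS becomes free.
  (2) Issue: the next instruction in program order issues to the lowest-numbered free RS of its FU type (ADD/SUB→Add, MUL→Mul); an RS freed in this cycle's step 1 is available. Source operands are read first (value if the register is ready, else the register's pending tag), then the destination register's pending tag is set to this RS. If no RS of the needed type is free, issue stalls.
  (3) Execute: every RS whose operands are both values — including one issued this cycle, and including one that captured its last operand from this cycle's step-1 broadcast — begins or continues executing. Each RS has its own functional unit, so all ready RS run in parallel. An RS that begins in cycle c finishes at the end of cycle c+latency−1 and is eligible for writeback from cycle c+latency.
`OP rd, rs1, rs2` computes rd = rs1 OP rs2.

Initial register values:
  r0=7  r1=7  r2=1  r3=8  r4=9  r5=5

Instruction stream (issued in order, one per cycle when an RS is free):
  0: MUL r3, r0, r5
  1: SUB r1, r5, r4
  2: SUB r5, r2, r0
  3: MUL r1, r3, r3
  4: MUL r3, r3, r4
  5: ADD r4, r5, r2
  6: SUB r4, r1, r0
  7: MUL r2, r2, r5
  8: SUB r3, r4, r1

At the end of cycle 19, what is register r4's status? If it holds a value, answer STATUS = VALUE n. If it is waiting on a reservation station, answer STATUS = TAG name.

STATUS = VALUE 1218

cycle 1: issue MUL r3<-Mul1 // r0:7,r1:7,r2:1,r3:Mul1,r4:9,r5:5
cycle 2: issue SUB r1<-Add1 // r0:7,r1:Add1,r2:1,r3:Mul1,r4:9,r5:5
cycle 3: issue SUB r5<-Add2 // r0:7,r1:Add1,r2:1,r3:Mul1,r4:9,r5:Add2
cycle 4: issue MUL r1<-Mul2 // r0:7,r1:Mul2,r2:1,r3:Mul1,r4:9,r5:Add2
cycle 5: CDB Add1=-4; stall // r0:7,r1:Mul2,r2:1,r3:Mul1,r4:9,r5:Add2
cycle 6: CDB Add2=-6; stall // r0:7,r1:Mul2,r2:1,r3:Mul1,r4:9,r5:-6
cycle 7: CDB Mul1=35; issue MUL r3<-Mul1 // r0:7,r1:Mul2,r2:1,r3:Mul1,r4:9,r5:-6
cycle 8: issue ADD r4<-Add1 // r0:7,r1:Mul2,r2:1,r3:Mul1,r4:Add1,r5:-6
cycle 9: issue SUB r4<-Add2 // r0:7,r1:Mul2,r2:1,r3:Mul1,r4:Add2,r5:-6
cycle 10: stall // r0:7,r1:Mul2,r2:1,r3:Mul1,r4:Add2,r5:-6
cycle 11: CDB Add1=-5; stall // r0:7,r1:Mul2,r2:1,r3:Mul1,r4:Add2,r5:-6
cycle 12: CDB Mul1=315; issue MUL r2<-Mul1 // r0:7,r1:Mul2,r2:Mul1,r3:315,r4:Add2,r5:-6
cycle 13: CDB Mul2=1225; issue SUB r3<-Add1 // r0:7,r1:1225,r2:Mul1,r3:Add1,r4:Add2,r5:-6
cycle 14: - // r0:7,r1:1225,r2:Mul1,r3:Add1,r4:Add2,r5:-6
cycle 15: - // r0:7,r1:1225,r2:Mul1,r3:Add1,r4:Add2,r5:-6
cycle 16: CDB Add2=1218 // r0:7,r1:1225,r2:Mul1,r3:Add1,r4:1218,r5:-6
cycle 17: CDB Mul1=-6 // r0:7,r1:1225,r2:-6,r3:Add1,r4:1218,r5:-6
cycle 18: - // r0:7,r1:1225,r2:-6,r3:Add1,r4:1218,r5:-6
cycle 19: CDB Add1=-7 // r0:7,r1:1225,r2:-6,r3:-7,r4:1218,r5:-6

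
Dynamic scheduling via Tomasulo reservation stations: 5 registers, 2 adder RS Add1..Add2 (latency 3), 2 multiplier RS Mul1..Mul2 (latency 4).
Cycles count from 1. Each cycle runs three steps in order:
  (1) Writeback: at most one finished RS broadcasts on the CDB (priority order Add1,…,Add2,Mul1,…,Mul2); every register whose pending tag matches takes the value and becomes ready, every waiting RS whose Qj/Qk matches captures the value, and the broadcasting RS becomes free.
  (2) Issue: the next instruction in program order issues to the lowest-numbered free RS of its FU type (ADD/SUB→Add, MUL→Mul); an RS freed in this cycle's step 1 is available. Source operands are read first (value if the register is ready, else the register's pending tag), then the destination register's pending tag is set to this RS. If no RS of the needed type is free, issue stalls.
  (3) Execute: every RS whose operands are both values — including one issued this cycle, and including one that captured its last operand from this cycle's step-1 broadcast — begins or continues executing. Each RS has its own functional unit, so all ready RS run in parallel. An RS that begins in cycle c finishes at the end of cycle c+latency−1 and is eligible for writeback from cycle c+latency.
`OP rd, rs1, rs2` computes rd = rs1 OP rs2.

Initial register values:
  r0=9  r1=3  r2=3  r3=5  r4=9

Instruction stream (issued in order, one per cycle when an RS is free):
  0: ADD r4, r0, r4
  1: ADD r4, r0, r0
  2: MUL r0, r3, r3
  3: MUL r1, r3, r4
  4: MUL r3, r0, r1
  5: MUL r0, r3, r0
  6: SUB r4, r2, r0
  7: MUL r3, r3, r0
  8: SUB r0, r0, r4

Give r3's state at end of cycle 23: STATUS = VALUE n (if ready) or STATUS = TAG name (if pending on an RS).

cycle 1: issue ADD r4<-Add1 // r0:9,r1:3,r2:3,r3:5,r4:Add1
cycle 2: issue ADD r4<-Add2 // r0:9,r1:3,r2:3,r3:5,r4:Add2
cycle 3: issue MUL r0<-Mul1 // r0:Mul1,r1:3,r2:3,r3:5,r4:Add2
cycle 4: CDB Add1=18; issue MUL r1<-Mul2 // r0:Mul1,r1:Mul2,r2:3,r3:5,r4:Add2
cycle 5: CDB Add2=18; stall // r0:Mul1,r1:Mul2,r2:3,r3:5,r4:18
cycle 6: stall // r0:Mul1,r1:Mul2,r2:3,r3:5,r4:18
cycle 7: CDB Mul1=25; issue MUL r3<-Mul1 // r0:25,r1:Mul2,r2:3,r3:Mul1,r4:18
cycle 8: stall // r0:25,r1:Mul2,r2:3,r3:Mul1,r4:18
cycle 9: CDB Mul2=90; issue MUL r0<-Mul2 // r0:Mul2,r1:90,r2:3,r3:Mul1,r4:18
cycle 10: issue SUB r4<-Add1 // r0:Mul2,r1:90,r2:3,r3:Mul1,r4:Add1
cycle 11: stall // r0:Mul2,r1:90,r2:3,r3:Mul1,r4:Add1
cycle 12: stall // r0:Mul2,r1:90,r2:3,r3:Mul1,r4:Add1
cycle 13: CDB Mul1=2250; issue MUL r3<-Mul1 // r0:Mul2,r1:90,r2:3,r3:Mul1,r4:Add1
cycle 14: issue SUB r0<-Add2 // r0:Add2,r1:90,r2:3,r3:Mul1,r4:Add1
cycle 15: - // r0:Add2,r1:90,r2:3,r3:Mul1,r4:Add1
cycle 16: - // r0:Add2,r1:90,r2:3,r3:Mul1,r4:Add1
cycle 17: CDB Mul2=56250 // r0:Add2,r1:90,r2:3,r3:Mul1,r4:Add1
cycle 18: - // r0:Add2,r1:90,r2:3,r3:Mul1,r4:Add1
cycle 19: - // r0:Add2,r1:90,r2:3,r3:Mul1,r4:Add1
cycle 20: CDB Add1=-56247 // r0:Add2,r1:90,r2:3,r3:Mul1,r4:-56247
cycle 21: CDB Mul1=126562500 // r0:Add2,r1:90,r2:3,r3:126562500,r4:-56247
cycle 22: - // r0:Add2,r1:90,r2:3,r3:126562500,r4:-56247
cycle 23: CDB Add2=112497 // r0:112497,r1:90,r2:3,r3:126562500,r4:-56247

STATUS = VALUE 126562500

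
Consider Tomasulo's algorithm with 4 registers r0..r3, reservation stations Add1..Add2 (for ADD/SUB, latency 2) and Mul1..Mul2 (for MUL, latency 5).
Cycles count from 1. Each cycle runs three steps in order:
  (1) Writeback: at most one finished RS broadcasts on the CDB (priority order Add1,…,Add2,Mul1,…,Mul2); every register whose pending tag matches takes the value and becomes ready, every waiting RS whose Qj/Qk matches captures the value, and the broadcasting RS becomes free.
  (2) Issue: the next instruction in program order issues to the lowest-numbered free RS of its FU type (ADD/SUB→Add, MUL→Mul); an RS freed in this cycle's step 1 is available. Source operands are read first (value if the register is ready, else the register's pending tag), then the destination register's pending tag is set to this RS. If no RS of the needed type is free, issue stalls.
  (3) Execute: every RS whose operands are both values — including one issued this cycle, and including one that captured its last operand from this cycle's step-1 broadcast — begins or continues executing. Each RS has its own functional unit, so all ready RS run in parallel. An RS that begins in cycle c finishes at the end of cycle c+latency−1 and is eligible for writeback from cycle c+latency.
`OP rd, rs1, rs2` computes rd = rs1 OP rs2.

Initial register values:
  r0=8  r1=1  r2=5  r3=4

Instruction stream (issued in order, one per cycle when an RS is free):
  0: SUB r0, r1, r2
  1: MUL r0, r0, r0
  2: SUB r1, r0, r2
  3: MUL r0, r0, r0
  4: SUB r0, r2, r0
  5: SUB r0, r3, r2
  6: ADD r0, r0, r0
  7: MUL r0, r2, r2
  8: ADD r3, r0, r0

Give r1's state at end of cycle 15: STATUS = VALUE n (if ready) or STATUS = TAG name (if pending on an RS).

  c1: issue SUB r0<-Add1  regs: r0:Add1,r1:1,r2:5,r3:4
  c2: issue MUL r0<-Mul1  regs: r0:Mul1,r1:1,r2:5,r3:4
  c3: CDB Add1=-4; issue SUB r1<-Add1  regs: r0:Mul1,r1:Add1,r2:5,r3:4
  c4: issue MUL r0<-Mul2  regs: r0:Mul2,r1:Add1,r2:5,r3:4
  c5: issue SUB r0<-Add2  regs: r0:Add2,r1:Add1,r2:5,r3:4
  c6: stall  regs: r0:Add2,r1:Add1,r2:5,r3:4
  c7: stall  regs: r0:Add2,r1:Add1,r2:5,r3:4
  c8: CDB Mul1=16; stall  regs: r0:Add2,r1:Add1,r2:5,r3:4
  c9: stall  regs: r0:Add2,r1:Add1,r2:5,r3:4
  c10: CDB Add1=11; issue SUB r0<-Add1  regs: r0:Add1,r1:11,r2:5,r3:4
  c11: stall  regs: r0:Add1,r1:11,r2:5,r3:4
  c12: CDB Add1=-1; issue ADD r0<-Add1  regs: r0:Add1,r1:11,r2:5,r3:4
  c13: CDB Mul2=256; issue MUL r0<-Mul1  regs: r0:Mul1,r1:11,r2:5,r3:4
  c14: CDB Add1=-2; issue ADD r3<-Add1  regs: r0:Mul1,r1:11,r2:5,r3:Add1
  c15: CDB Add2=-251  regs: r0:Mul1,r1:11,r2:5,r3:Add1

STATUS = VALUE 11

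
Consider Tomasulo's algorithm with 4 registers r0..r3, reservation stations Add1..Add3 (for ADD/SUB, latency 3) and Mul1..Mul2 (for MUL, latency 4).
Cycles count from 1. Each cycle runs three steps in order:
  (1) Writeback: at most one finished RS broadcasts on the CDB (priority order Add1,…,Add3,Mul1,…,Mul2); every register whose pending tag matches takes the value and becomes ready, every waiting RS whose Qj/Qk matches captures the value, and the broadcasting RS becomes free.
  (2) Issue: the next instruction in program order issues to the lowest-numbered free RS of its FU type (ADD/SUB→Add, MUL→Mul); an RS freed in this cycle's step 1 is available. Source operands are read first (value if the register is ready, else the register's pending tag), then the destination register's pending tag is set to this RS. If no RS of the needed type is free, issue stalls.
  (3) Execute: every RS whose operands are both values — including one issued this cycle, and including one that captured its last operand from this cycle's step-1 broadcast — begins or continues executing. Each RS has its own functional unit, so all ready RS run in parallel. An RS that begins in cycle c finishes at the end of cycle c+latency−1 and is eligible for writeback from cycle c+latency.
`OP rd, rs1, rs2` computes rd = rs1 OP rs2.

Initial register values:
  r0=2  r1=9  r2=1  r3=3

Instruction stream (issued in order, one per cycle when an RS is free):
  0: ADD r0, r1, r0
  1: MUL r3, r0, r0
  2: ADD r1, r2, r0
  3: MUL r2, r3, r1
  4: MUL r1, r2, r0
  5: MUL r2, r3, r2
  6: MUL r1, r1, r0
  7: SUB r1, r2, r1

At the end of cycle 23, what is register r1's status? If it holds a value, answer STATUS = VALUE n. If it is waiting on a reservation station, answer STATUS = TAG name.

STATUS = VALUE 0

cycle 1: issue ADD r0<-Add1 // r0:Add1,r1:9,r2:1,r3:3
cycle 2: issue MUL r3<-Mul1 // r0:Add1,r1:9,r2:1,r3:Mul1
cycle 3: issue ADD r1<-Add2 // r0:Add1,r1:Add2,r2:1,r3:Mul1
cycle 4: CDB Add1=11; issue MUL r2<-Mul2 // r0:11,r1:Add2,r2:Mul2,r3:Mul1
cycle 5: stall // r0:11,r1:Add2,r2:Mul2,r3:Mul1
cycle 6: stall // r0:11,r1:Add2,r2:Mul2,r3:Mul1
cycle 7: CDB Add2=12; stall // r0:11,r1:12,r2:Mul2,r3:Mul1
cycle 8: CDB Mul1=121; issue MUL r1<-Mul1 // r0:11,r1:Mul1,r2:Mul2,r3:121
cycle 9: stall // r0:11,r1:Mul1,r2:Mul2,r3:121
cycle 10: stall // r0:11,r1:Mul1,r2:Mul2,r3:121
cycle 11: stall // r0:11,r1:Mul1,r2:Mul2,r3:121
cycle 12: CDB Mul2=1452; issue MUL r2<-Mul2 // r0:11,r1:Mul1,r2:Mul2,r3:121
cycle 13: stall // r0:11,r1:Mul1,r2:Mul2,r3:121
cycle 14: stall // r0:11,r1:Mul1,r2:Mul2,r3:121
cycle 15: stall // r0:11,r1:Mul1,r2:Mul2,r3:121
cycle 16: CDB Mul1=15972; issue MUL r1<-Mul1 // r0:11,r1:Mul1,r2:Mul2,r3:121
cycle 17: CDB Mul2=175692; issue SUB r1<-Add1 // r0:11,r1:Add1,r2:175692,r3:121
cycle 18: - // r0:11,r1:Add1,r2:175692,r3:121
cycle 19: - // r0:11,r1:Add1,r2:175692,r3:121
cycle 20: CDB Mul1=175692 // r0:11,r1:Add1,r2:175692,r3:121
cycle 21: - // r0:11,r1:Add1,r2:175692,r3:121
cycle 22: - // r0:11,r1:Add1,r2:175692,r3:121
cycle 23: CDB Add1=0 // r0:11,r1:0,r2:175692,r3:121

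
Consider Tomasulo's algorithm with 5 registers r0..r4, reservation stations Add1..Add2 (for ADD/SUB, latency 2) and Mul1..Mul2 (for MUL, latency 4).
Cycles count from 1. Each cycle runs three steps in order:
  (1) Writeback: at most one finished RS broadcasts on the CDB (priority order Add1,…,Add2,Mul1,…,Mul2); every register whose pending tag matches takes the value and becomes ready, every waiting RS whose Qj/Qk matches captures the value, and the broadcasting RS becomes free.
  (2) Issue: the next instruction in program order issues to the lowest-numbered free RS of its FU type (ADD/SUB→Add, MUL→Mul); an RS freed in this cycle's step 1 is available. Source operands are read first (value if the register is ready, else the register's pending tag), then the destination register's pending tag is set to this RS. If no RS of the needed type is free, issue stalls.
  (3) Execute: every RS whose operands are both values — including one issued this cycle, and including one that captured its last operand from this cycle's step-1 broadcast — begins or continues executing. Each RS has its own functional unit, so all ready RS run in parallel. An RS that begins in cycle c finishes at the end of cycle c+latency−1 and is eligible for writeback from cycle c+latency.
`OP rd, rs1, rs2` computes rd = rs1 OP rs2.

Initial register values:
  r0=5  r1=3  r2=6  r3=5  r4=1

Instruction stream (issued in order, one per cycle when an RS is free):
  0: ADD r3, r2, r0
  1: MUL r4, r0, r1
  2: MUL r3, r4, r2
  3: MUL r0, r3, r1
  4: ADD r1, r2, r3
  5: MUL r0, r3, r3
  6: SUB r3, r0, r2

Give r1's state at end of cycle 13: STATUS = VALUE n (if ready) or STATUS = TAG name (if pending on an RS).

c1: issue ADD r3<-Add1 | r0:5,r1:3,r2:6,r3:Add1,r4:1
c2: issue MUL r4<-Mul1 | r0:5,r1:3,r2:6,r3:Add1,r4:Mul1
c3: CDB Add1=11; issue MUL r3<-Mul2 | r0:5,r1:3,r2:6,r3:Mul2,r4:Mul1
c4: stall | r0:5,r1:3,r2:6,r3:Mul2,r4:Mul1
c5: stall | r0:5,r1:3,r2:6,r3:Mul2,r4:Mul1
c6: CDB Mul1=15; issue MUL r0<-Mul1 | r0:Mul1,r1:3,r2:6,r3:Mul2,r4:15
c7: issue ADD r1<-Add1 | r0:Mul1,r1:Add1,r2:6,r3:Mul2,r4:15
c8: stall | r0:Mul1,r1:Add1,r2:6,r3:Mul2,r4:15
c9: stall | r0:Mul1,r1:Add1,r2:6,r3:Mul2,r4:15
c10: CDB Mul2=90; issue MUL r0<-Mul2 | r0:Mul2,r1:Add1,r2:6,r3:90,r4:15
c11: issue SUB r3<-Add2 | r0:Mul2,r1:Add1,r2:6,r3:Add2,r4:15
c12: CDB Add1=96 | r0:Mul2,r1:96,r2:6,r3:Add2,r4:15
c13: - | r0:Mul2,r1:96,r2:6,r3:Add2,r4:15

STATUS = VALUE 96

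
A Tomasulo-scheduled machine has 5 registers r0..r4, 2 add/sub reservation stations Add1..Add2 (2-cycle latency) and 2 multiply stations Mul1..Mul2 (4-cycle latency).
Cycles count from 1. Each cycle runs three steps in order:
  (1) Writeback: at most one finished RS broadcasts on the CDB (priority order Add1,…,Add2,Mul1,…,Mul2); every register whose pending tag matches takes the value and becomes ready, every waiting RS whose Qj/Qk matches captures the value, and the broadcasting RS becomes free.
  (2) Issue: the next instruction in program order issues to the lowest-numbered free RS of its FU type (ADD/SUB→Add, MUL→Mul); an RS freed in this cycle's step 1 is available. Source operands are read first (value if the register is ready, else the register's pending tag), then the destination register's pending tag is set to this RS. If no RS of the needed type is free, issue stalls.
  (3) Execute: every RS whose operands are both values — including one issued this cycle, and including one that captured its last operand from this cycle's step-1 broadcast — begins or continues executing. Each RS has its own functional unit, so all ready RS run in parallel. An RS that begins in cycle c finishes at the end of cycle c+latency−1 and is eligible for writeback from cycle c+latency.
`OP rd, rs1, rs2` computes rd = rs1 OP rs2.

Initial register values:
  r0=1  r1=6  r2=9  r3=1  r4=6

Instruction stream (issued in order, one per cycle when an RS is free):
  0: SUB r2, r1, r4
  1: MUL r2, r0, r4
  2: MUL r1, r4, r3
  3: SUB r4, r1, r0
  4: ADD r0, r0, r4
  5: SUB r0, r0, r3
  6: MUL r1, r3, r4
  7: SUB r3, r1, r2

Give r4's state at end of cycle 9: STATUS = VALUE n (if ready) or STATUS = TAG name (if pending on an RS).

STATUS = VALUE 5

c1: issue SUB r2<-Add1 | r0:1,r1:6,r2:Add1,r3:1,r4:6
c2: issue MUL r2<-Mul1 | r0:1,r1:6,r2:Mul1,r3:1,r4:6
c3: CDB Add1=0; issue MUL r1<-Mul2 | r0:1,r1:Mul2,r2:Mul1,r3:1,r4:6
c4: issue SUB r4<-Add1 | r0:1,r1:Mul2,r2:Mul1,r3:1,r4:Add1
c5: issue ADD r0<-Add2 | r0:Add2,r1:Mul2,r2:Mul1,r3:1,r4:Add1
c6: CDB Mul1=6; stall | r0:Add2,r1:Mul2,r2:6,r3:1,r4:Add1
c7: CDB Mul2=6; stall | r0:Add2,r1:6,r2:6,r3:1,r4:Add1
c8: stall | r0:Add2,r1:6,r2:6,r3:1,r4:Add1
c9: CDB Add1=5; issue SUB r0<-Add1 | r0:Add1,r1:6,r2:6,r3:1,r4:5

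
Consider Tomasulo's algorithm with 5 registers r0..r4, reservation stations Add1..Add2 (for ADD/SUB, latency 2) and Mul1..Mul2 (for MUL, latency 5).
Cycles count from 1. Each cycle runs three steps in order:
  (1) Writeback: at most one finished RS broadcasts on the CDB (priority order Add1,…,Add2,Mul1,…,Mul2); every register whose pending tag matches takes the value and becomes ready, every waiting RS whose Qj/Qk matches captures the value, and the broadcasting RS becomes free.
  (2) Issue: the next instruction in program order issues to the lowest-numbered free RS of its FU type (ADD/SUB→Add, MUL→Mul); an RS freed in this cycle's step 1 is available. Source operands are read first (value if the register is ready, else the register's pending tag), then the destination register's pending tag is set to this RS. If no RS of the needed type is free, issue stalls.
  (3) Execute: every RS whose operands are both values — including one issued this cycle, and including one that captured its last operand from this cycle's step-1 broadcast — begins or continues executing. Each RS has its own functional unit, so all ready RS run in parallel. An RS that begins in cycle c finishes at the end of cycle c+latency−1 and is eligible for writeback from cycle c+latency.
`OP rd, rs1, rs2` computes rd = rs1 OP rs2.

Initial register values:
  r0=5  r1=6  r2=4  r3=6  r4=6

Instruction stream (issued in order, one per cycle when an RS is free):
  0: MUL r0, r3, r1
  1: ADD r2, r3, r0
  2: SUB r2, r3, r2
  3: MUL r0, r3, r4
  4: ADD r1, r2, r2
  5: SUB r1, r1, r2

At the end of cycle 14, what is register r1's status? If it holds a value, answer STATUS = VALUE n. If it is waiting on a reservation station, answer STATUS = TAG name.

STATUS = VALUE -36

  c1: issue MUL r0<-Mul1  regs: r0:Mul1,r1:6,r2:4,r3:6,r4:6
  c2: issue ADD r2<-Add1  regs: r0:Mul1,r1:6,r2:Add1,r3:6,r4:6
  c3: issue SUB r2<-Add2  regs: r0:Mul1,r1:6,r2:Add2,r3:6,r4:6
  c4: issue MUL r0<-Mul2  regs: r0:Mul2,r1:6,r2:Add2,r3:6,r4:6
  c5: stall  regs: r0:Mul2,r1:6,r2:Add2,r3:6,r4:6
  c6: CDB Mul1=36; stall  regs: r0:Mul2,r1:6,r2:Add2,r3:6,r4:6
  c7: stall  regs: r0:Mul2,r1:6,r2:Add2,r3:6,r4:6
  c8: CDB Add1=42; issue ADD r1<-Add1  regs: r0:Mul2,r1:Add1,r2:Add2,r3:6,r4:6
  c9: CDB Mul2=36; stall  regs: r0:36,r1:Add1,r2:Add2,r3:6,r4:6
  c10: CDB Add2=-36; issue SUB r1<-Add2  regs: r0:36,r1:Add2,r2:-36,r3:6,r4:6
  c11: -  regs: r0:36,r1:Add2,r2:-36,r3:6,r4:6
  c12: CDB Add1=-72  regs: r0:36,r1:Add2,r2:-36,r3:6,r4:6
  c13: -  regs: r0:36,r1:Add2,r2:-36,r3:6,r4:6
  c14: CDB Add2=-36  regs: r0:36,r1:-36,r2:-36,r3:6,r4:6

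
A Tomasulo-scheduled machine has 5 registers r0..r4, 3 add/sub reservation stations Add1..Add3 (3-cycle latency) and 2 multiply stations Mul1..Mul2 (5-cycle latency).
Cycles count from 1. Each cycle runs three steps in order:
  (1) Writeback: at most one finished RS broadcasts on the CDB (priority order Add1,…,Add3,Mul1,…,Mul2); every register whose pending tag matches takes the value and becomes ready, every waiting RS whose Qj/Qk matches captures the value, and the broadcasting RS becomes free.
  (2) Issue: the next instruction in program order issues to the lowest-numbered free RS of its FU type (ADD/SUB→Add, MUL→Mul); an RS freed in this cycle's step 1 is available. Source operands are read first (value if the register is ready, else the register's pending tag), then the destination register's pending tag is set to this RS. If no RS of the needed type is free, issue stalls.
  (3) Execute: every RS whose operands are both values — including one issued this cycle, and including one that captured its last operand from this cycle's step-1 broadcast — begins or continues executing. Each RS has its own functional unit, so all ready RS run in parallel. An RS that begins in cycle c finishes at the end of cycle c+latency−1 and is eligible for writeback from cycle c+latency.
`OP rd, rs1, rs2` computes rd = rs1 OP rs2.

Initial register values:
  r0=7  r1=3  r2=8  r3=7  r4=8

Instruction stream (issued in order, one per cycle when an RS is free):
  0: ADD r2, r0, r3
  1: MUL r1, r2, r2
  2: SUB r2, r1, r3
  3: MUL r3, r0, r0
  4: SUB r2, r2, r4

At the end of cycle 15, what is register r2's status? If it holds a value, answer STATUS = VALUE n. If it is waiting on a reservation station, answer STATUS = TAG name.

c1: issue ADD r2<-Add1 | r0:7,r1:3,r2:Add1,r3:7,r4:8
c2: issue MUL r1<-Mul1 | r0:7,r1:Mul1,r2:Add1,r3:7,r4:8
c3: issue SUB r2<-Add2 | r0:7,r1:Mul1,r2:Add2,r3:7,r4:8
c4: CDB Add1=14; issue MUL r3<-Mul2 | r0:7,r1:Mul1,r2:Add2,r3:Mul2,r4:8
c5: issue SUB r2<-Add1 | r0:7,r1:Mul1,r2:Add1,r3:Mul2,r4:8
c6: - | r0:7,r1:Mul1,r2:Add1,r3:Mul2,r4:8
c7: - | r0:7,r1:Mul1,r2:Add1,r3:Mul2,r4:8
c8: - | r0:7,r1:Mul1,r2:Add1,r3:Mul2,r4:8
c9: CDB Mul1=196 | r0:7,r1:196,r2:Add1,r3:Mul2,r4:8
c10: CDB Mul2=49 | r0:7,r1:196,r2:Add1,r3:49,r4:8
c11: - | r0:7,r1:196,r2:Add1,r3:49,r4:8
c12: CDB Add2=189 | r0:7,r1:196,r2:Add1,r3:49,r4:8
c13: - | r0:7,r1:196,r2:Add1,r3:49,r4:8
c14: - | r0:7,r1:196,r2:Add1,r3:49,r4:8
c15: CDB Add1=181 | r0:7,r1:196,r2:181,r3:49,r4:8

STATUS = VALUE 181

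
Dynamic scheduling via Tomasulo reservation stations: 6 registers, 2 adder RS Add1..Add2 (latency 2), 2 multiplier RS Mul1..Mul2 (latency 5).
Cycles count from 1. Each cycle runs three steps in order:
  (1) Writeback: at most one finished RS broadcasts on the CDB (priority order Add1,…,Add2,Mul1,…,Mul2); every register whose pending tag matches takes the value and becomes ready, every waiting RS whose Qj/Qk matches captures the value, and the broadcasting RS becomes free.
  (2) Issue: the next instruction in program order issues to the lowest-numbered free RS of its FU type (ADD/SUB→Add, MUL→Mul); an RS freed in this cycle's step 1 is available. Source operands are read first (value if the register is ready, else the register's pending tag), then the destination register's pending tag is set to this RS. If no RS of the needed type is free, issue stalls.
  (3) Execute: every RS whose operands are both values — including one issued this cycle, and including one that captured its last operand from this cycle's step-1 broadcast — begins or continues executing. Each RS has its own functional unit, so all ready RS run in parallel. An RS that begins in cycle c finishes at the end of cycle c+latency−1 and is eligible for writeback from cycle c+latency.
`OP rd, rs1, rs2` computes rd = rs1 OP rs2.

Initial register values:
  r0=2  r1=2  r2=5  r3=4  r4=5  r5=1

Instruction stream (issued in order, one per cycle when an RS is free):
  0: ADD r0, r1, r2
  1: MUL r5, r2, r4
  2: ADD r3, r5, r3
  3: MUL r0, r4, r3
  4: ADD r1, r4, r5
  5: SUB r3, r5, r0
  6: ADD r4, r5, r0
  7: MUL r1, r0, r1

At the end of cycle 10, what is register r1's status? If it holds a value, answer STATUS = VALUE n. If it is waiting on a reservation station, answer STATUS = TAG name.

STATUS = VALUE 30

  c1: issue ADD r0<-Add1  regs: r0:Add1,r1:2,r2:5,r3:4,r4:5,r5:1
  c2: issue MUL r5<-Mul1  regs: r0:Add1,r1:2,r2:5,r3:4,r4:5,r5:Mul1
  c3: CDB Add1=7; issue ADD r3<-Add1  regs: r0:7,r1:2,r2:5,r3:Add1,r4:5,r5:Mul1
  c4: issue MUL r0<-Mul2  regs: r0:Mul2,r1:2,r2:5,r3:Add1,r4:5,r5:Mul1
  c5: issue ADD r1<-Add2  regs: r0:Mul2,r1:Add2,r2:5,r3:Add1,r4:5,r5:Mul1
  c6: stall  regs: r0:Mul2,r1:Add2,r2:5,r3:Add1,r4:5,r5:Mul1
  c7: CDB Mul1=25; stall  regs: r0:Mul2,r1:Add2,r2:5,r3:Add1,r4:5,r5:25
  c8: stall  regs: r0:Mul2,r1:Add2,r2:5,r3:Add1,r4:5,r5:25
  c9: CDB Add1=29; issue SUB r3<-Add1  regs: r0:Mul2,r1:Add2,r2:5,r3:Add1,r4:5,r5:25
  c10: CDB Add2=30; issue ADD r4<-Add2  regs: r0:Mul2,r1:30,r2:5,r3:Add1,r4:Add2,r5:25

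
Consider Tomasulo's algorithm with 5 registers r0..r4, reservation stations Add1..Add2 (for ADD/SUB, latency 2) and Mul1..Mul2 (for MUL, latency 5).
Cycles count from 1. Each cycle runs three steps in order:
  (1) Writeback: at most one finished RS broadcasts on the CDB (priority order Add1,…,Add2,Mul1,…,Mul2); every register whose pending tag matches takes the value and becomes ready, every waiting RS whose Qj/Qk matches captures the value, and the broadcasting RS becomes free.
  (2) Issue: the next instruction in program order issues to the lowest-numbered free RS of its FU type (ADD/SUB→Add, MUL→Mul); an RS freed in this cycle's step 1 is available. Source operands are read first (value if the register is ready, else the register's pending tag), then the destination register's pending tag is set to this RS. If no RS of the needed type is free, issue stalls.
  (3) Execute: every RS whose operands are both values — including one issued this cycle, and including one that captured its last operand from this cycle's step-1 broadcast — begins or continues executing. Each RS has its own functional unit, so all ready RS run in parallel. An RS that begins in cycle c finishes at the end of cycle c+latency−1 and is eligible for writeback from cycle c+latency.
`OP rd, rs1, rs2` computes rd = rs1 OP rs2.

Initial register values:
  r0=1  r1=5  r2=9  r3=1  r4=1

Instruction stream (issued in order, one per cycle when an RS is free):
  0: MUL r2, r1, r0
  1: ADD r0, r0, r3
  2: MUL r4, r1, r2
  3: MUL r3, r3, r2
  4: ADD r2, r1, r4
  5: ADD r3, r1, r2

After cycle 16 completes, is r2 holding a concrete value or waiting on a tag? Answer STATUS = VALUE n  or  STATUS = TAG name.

  c1: issue MUL r2<-Mul1  regs: r0:1,r1:5,r2:Mul1,r3:1,r4:1
  c2: issue ADD r0<-Add1  regs: r0:Add1,r1:5,r2:Mul1,r3:1,r4:1
  c3: issue MUL r4<-Mul2  regs: r0:Add1,r1:5,r2:Mul1,r3:1,r4:Mul2
  c4: CDB Add1=2; stall  regs: r0:2,r1:5,r2:Mul1,r3:1,r4:Mul2
  c5: stall  regs: r0:2,r1:5,r2:Mul1,r3:1,r4:Mul2
  c6: CDB Mul1=5; issue MUL r3<-Mul1  regs: r0:2,r1:5,r2:5,r3:Mul1,r4:Mul2
  c7: issue ADD r2<-Add1  regs: r0:2,r1:5,r2:Add1,r3:Mul1,r4:Mul2
  c8: issue ADD r3<-Add2  regs: r0:2,r1:5,r2:Add1,r3:Add2,r4:Mul2
  c9: -  regs: r0:2,r1:5,r2:Add1,r3:Add2,r4:Mul2
  c10: -  regs: r0:2,r1:5,r2:Add1,r3:Add2,r4:Mul2
  c11: CDB Mul1=5  regs: r0:2,r1:5,r2:Add1,r3:Add2,r4:Mul2
  c12: CDB Mul2=25  regs: r0:2,r1:5,r2:Add1,r3:Add2,r4:25
  c13: -  regs: r0:2,r1:5,r2:Add1,r3:Add2,r4:25
  c14: CDB Add1=30  regs: r0:2,r1:5,r2:30,r3:Add2,r4:25
  c15: -  regs: r0:2,r1:5,r2:30,r3:Add2,r4:25
  c16: CDB Add2=35  regs: r0:2,r1:5,r2:30,r3:35,r4:25

STATUS = VALUE 30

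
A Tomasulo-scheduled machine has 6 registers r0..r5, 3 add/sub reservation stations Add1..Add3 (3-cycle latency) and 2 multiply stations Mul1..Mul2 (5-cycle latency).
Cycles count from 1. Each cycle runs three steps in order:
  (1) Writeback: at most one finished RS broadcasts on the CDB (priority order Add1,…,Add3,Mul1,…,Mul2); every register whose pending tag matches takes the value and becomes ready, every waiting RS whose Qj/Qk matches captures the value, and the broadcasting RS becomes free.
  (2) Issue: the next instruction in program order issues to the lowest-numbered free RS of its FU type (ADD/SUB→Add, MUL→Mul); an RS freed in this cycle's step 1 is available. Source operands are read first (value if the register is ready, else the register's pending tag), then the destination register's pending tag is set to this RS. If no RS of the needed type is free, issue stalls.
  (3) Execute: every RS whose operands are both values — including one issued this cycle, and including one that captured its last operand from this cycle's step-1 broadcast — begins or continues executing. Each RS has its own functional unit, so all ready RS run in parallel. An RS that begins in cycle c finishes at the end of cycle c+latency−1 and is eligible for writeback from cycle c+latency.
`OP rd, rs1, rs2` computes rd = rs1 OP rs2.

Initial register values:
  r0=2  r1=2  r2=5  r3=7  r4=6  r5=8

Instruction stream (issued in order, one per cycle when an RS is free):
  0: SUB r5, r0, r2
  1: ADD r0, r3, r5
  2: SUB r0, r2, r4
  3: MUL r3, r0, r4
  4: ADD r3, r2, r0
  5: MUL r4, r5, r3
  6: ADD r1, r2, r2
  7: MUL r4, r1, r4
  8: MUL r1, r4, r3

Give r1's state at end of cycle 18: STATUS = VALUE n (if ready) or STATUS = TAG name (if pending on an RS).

  c1: issue SUB r5<-Add1  regs: r0:2,r1:2,r2:5,r3:7,r4:6,r5:Add1
  c2: issue ADD r0<-Add2  regs: r0:Add2,r1:2,r2:5,r3:7,r4:6,r5:Add1
  c3: issue SUB r0<-Add3  regs: r0:Add3,r1:2,r2:5,r3:7,r4:6,r5:Add1
  c4: CDB Add1=-3; issue MUL r3<-Mul1  regs: r0:Add3,r1:2,r2:5,r3:Mul1,r4:6,r5:-3
  c5: issue ADD r3<-Add1  regs: r0:Add3,r1:2,r2:5,r3:Add1,r4:6,r5:-3
  c6: CDB Add3=-1; issue MUL r4<-Mul2  regs: r0:-1,r1:2,r2:5,r3:Add1,r4:Mul2,r5:-3
  c7: CDB Add2=4; issue ADD r1<-Add2  regs: r0:-1,r1:Add2,r2:5,r3:Add1,r4:Mul2,r5:-3
  c8: stall  regs: r0:-1,r1:Add2,r2:5,r3:Add1,r4:Mul2,r5:-3
  c9: CDB Add1=4; stall  regs: r0:-1,r1:Add2,r2:5,r3:4,r4:Mul2,r5:-3
  c10: CDB Add2=10; stall  regs: r0:-1,r1:10,r2:5,r3:4,r4:Mul2,r5:-3
  c11: CDB Mul1=-6; issue MUL r4<-Mul1  regs: r0:-1,r1:10,r2:5,r3:4,r4:Mul1,r5:-3
  c12: stall  regs: r0:-1,r1:10,r2:5,r3:4,r4:Mul1,r5:-3
  c13: stall  regs: r0:-1,r1:10,r2:5,r3:4,r4:Mul1,r5:-3
  c14: CDB Mul2=-12; issue MUL r1<-Mul2  regs: r0:-1,r1:Mul2,r2:5,r3:4,r4:Mul1,r5:-3
  c15: -  regs: r0:-1,r1:Mul2,r2:5,r3:4,r4:Mul1,r5:-3
  c16: -  regs: r0:-1,r1:Mul2,r2:5,r3:4,r4:Mul1,r5:-3
  c17: -  regs: r0:-1,r1:Mul2,r2:5,r3:4,r4:Mul1,r5:-3
  c18: -  regs: r0:-1,r1:Mul2,r2:5,r3:4,r4:Mul1,r5:-3

STATUS = TAG Mul2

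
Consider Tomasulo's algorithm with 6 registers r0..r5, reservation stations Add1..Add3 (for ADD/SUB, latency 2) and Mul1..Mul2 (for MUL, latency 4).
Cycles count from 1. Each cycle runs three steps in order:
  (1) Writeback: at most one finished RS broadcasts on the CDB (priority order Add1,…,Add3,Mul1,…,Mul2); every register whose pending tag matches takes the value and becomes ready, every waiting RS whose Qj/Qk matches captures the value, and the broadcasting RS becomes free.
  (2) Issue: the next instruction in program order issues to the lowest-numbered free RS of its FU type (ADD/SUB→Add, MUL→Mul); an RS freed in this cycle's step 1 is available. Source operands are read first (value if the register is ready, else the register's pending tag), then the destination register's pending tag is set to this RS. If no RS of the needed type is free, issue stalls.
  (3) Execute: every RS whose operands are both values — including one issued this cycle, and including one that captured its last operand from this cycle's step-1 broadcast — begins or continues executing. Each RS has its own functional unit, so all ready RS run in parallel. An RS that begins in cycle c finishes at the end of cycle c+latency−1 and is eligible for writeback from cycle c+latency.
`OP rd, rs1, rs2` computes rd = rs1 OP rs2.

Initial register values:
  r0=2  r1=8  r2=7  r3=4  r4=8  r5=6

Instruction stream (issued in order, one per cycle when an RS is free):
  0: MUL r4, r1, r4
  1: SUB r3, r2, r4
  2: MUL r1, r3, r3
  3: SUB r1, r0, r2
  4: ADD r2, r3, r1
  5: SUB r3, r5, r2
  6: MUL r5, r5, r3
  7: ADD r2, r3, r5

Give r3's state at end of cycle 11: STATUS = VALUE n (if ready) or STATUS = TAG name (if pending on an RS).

STATUS = VALUE 68

cycle 1: issue MUL r4<-Mul1 // r0:2,r1:8,r2:7,r3:4,r4:Mul1,r5:6
cycle 2: issue SUB r3<-Add1 // r0:2,r1:8,r2:7,r3:Add1,r4:Mul1,r5:6
cycle 3: issue MUL r1<-Mul2 // r0:2,r1:Mul2,r2:7,r3:Add1,r4:Mul1,r5:6
cycle 4: issue SUB r1<-Add2 // r0:2,r1:Add2,r2:7,r3:Add1,r4:Mul1,r5:6
cycle 5: CDB Mul1=64; issue ADD r2<-Add3 // r0:2,r1:Add2,r2:Add3,r3:Add1,r4:64,r5:6
cycle 6: CDB Add2=-5; issue SUB r3<-Add2 // r0:2,r1:-5,r2:Add3,r3:Add2,r4:64,r5:6
cycle 7: CDB Add1=-57; issue MUL r5<-Mul1 // r0:2,r1:-5,r2:Add3,r3:Add2,r4:64,r5:Mul1
cycle 8: issue ADD r2<-Add1 // r0:2,r1:-5,r2:Add1,r3:Add2,r4:64,r5:Mul1
cycle 9: CDB Add3=-62 // r0:2,r1:-5,r2:Add1,r3:Add2,r4:64,r5:Mul1
cycle 10: - // r0:2,r1:-5,r2:Add1,r3:Add2,r4:64,r5:Mul1
cycle 11: CDB Add2=68 // r0:2,r1:-5,r2:Add1,r3:68,r4:64,r5:Mul1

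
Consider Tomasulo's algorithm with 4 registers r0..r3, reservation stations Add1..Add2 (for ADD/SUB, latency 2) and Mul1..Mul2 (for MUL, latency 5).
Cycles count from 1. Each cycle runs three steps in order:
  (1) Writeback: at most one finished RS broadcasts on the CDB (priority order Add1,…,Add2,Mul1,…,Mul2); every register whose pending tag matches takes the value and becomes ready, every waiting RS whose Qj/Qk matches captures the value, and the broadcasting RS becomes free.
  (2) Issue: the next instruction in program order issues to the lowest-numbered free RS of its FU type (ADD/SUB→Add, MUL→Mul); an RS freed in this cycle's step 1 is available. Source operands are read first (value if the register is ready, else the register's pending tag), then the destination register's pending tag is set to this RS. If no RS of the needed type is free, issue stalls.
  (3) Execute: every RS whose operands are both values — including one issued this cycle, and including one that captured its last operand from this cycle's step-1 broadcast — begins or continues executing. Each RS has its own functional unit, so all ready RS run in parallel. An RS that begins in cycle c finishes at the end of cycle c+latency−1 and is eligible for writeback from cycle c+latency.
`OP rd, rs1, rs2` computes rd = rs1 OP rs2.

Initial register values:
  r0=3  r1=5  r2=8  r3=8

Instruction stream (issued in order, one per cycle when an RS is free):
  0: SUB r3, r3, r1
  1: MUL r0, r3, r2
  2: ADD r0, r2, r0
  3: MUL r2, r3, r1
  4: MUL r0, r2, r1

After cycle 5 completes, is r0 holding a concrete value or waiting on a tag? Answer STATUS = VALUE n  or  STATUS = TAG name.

cycle 1: issue SUB r3<-Add1 // r0:3,r1:5,r2:8,r3:Add1
cycle 2: issue MUL r0<-Mul1 // r0:Mul1,r1:5,r2:8,r3:Add1
cycle 3: CDB Add1=3; issue ADD r0<-Add1 // r0:Add1,r1:5,r2:8,r3:3
cycle 4: issue MUL r2<-Mul2 // r0:Add1,r1:5,r2:Mul2,r3:3
cycle 5: stall // r0:Add1,r1:5,r2:Mul2,r3:3

STATUS = TAG Add1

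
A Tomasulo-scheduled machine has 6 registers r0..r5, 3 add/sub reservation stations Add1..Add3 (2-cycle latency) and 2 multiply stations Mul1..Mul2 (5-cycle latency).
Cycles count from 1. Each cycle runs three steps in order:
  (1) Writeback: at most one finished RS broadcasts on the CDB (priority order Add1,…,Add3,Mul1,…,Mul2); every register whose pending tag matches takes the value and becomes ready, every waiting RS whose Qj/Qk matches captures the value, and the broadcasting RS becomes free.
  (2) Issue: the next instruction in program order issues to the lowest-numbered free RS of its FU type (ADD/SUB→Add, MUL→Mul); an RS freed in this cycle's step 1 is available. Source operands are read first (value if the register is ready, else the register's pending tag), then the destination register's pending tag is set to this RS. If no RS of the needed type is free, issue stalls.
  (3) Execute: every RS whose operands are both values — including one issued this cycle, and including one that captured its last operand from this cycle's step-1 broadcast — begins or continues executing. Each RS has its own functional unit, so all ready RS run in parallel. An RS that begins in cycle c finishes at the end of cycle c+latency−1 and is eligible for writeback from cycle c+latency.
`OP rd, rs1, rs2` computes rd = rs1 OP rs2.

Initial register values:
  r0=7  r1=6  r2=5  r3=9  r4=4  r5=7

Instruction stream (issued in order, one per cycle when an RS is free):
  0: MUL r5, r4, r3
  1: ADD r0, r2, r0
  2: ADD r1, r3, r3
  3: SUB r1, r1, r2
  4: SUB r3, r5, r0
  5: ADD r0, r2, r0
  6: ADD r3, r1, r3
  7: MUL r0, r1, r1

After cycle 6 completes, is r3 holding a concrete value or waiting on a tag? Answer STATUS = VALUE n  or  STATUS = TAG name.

STATUS = TAG Add2

cycle 1: issue MUL r5<-Mul1 // r0:7,r1:6,r2:5,r3:9,r4:4,r5:Mul1
cycle 2: issue ADD r0<-Add1 // r0:Add1,r1:6,r2:5,r3:9,r4:4,r5:Mul1
cycle 3: issue ADD r1<-Add2 // r0:Add1,r1:Add2,r2:5,r3:9,r4:4,r5:Mul1
cycle 4: CDB Add1=12; issue SUB r1<-Add1 // r0:12,r1:Add1,r2:5,r3:9,r4:4,r5:Mul1
cycle 5: CDB Add2=18; issue SUB r3<-Add2 // r0:12,r1:Add1,r2:5,r3:Add2,r4:4,r5:Mul1
cycle 6: CDB Mul1=36; issue ADD r0<-Add3 // r0:Add3,r1:Add1,r2:5,r3:Add2,r4:4,r5:36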